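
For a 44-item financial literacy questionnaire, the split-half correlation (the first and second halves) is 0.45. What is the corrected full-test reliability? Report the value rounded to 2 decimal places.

0.62

The full test is twice the length of either half (n = 2).
r_full = 2r_hh / (1 + r_hh) = 2 × 0.45 / (1 + 0.45)
r_full = 0.9000 / 1.4500 ≈ 0.6207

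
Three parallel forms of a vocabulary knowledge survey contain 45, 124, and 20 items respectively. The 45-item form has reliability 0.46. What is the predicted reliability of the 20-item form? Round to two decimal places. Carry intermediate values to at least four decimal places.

Only the ratio of lengths matters: n = 20/45 = 0.4444
r_{20} = n·r / (1 + (n − 1)·r) = 0.2044 / 0.7444 ≈ 0.2746

0.27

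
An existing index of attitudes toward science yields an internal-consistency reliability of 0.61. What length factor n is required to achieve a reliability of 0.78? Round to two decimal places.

2.27

Rearranging the Spearman-Brown formula for n,
n = r*(1 − r) / [ r (1 − r*) ]
n = 0.78(1 − 0.61) / [0.61(1 − 0.78)]
n = 0.3042 / 0.1342 ≈ 2.2668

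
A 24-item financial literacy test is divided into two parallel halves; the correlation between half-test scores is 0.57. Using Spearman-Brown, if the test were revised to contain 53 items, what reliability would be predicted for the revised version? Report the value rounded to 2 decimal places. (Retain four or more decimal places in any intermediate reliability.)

0.85

Spearman-Brown correction (n = 2): r_full = 2·0.57/(1 + 0.57) = 0.7261
Then adjust to 53 items: n = 53/24 = 2.2083
r_new = n·r_full / (1 + (n − 1)·r_full) = 1.6034 / 1.8773 ≈ 0.8541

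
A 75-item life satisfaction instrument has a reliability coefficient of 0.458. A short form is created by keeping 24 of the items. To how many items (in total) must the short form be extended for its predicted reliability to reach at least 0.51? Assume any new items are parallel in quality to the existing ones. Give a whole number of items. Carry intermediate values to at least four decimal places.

Short-form reliability: n = 24/75 = 0.3200; r_24 = n·r/(1+(n−1)r) ≈ 0.2129
Length factor from the short form to reach 0.51: n' = 0.51(1 − 0.2129) / [0.2129(1 − 0.51)] ≈ 3.8479
Total items = 3.8479 × 24 = 92.35, rounded up to 93.

93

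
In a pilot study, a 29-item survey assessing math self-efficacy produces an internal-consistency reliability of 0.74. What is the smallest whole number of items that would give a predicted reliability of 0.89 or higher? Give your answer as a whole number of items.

83

n = 0.89(1 − 0.74) / [0.74(1 − 0.89)]
  = 0.2314 / 0.0814 = 2.8428
So the test needs 2.8428 × 29 ≈ 82.44 items; rounding up, 83.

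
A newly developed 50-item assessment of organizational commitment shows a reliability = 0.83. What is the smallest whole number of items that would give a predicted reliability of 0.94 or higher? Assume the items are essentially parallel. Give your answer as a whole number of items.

Invert Spearman-Brown to solve for n:
n = r_target (1 − r_old) / [ r_old (1 − r_target) ]
n = 0.94 × (1 − 0.83) / [ 0.83 × (1 − 0.94) ]
  = 0.1598 / 0.0498 = 3.2088
3.2088 × 50 = 160.44 → 161 items

161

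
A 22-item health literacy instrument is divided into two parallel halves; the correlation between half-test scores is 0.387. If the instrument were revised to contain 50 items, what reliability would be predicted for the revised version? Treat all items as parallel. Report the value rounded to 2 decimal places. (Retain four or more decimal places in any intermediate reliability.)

Full-test reliability from the split-half r: r_full = 2(0.387)/(1 + 0.387) = 0.5580
Then adjust to 50 items: n = 50/22 = 2.2727
r_new = n·r_full / (1 + (n − 1)·r_full) = 1.2682 / 1.7102 ≈ 0.7416

0.74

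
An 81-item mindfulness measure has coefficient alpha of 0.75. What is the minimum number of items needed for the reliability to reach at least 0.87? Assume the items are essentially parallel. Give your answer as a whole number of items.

n = [0.87 × 0.25] / [0.75 × 0.13]
n = 0.2175 / 0.0975 ≈ 2.2308
Items needed = n × 81 = 2.2308 × 81 ≈ 180.69 → round up to 181

181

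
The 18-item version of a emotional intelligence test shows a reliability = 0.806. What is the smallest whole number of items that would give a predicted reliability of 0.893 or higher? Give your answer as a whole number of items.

Rearranging the Spearman-Brown formula for n,
n = r_target (1 − r_old) / [ r_old (1 − r_target) ]
n = 0.893(1 − 0.806) / [0.806(1 − 0.893)]
  = 0.173242 / 0.086242 = 2.0088
So the test needs 2.0088 × 18 ≈ 36.16 items; rounding up, 37.

37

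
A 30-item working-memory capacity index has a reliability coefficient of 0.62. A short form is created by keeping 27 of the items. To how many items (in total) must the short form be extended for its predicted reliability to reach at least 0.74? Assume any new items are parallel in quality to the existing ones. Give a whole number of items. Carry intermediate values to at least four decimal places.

First, r for the 27-item form: n = 27/30 = 0.9000, so r_27 = 0.9000·0.62/(1 + (0.9000 − 1)·0.62) = 0.5949
Length factor from the short form to reach 0.74: n' = 0.74(1 − 0.5949) / [0.5949(1 − 0.74)] ≈ 1.9381
Items = 1.9381 × 27 ≈ 52.33 → 53

53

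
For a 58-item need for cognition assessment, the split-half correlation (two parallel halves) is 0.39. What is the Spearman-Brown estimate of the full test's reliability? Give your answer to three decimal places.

0.561

r_full = 2(0.39) / (1 + 0.39)
r_full = 0.7800 / 1.3900 ≈ 0.5612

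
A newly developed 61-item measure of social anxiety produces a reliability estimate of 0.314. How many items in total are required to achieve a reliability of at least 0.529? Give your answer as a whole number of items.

Invert Spearman-Brown to solve for n:
n = r*(1 − r) / [ r (1 − r*) ]
n = 0.529(1 − 0.314) / [0.314(1 − 0.529)]
  = 0.362894 / 0.147894 = 2.4537
2.4537 × 61 = 149.68 → 150 items

150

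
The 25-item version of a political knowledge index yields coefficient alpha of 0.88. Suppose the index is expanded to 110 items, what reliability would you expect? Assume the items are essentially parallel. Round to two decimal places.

0.97

The new length is 110/25 = 4.4 times the old.
By Spearman-Brown, r_new = n r / (1 + (n − 1) r).
r_new = 4.4·0.88 / [1 + (4.4 − 1)·0.88]
r_new = 3.8720 / 3.9920 ≈ 0.9699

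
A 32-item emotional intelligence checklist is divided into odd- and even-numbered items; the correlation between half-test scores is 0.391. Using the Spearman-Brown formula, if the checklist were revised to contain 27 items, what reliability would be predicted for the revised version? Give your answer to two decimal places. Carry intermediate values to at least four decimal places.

Full-test reliability from the split-half r: r_full = 2(0.391)/(1 + 0.391) = 0.5622
Length factor from 32 to 27 items: n = 27/32 = 0.8438
r_new = n·r_full / (1 + (n − 1)·r_full) = 0.4744 / 0.9122 ≈ 0.5201

0.52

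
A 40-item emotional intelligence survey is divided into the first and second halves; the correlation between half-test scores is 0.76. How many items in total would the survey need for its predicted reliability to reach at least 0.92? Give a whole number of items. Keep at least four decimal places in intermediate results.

73

r_full = 2(0.76)/(1 + 0.76) = 0.8636
Solve Spearman-Brown for n: n = 0.92(1 − 0.8636) / [0.8636(1 − 0.92)] = 1.8164
Required items = 1.8164 × 40 = 72.66, so 73 items.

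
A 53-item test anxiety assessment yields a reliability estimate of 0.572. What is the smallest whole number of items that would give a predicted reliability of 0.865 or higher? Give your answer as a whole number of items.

n = 0.865(1 − 0.572) / [0.572(1 − 0.865)]
n = 0.370220 / 0.077220 ≈ 4.7944
So the test needs 4.7944 × 53 ≈ 254.10 items; rounding up, 255.

255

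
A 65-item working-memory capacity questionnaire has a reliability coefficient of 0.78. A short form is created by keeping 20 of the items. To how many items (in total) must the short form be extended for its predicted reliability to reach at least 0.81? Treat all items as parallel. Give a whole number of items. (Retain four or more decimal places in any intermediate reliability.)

79

Short-form reliability: n = 20/65 = 0.3077; r_20 = n·r/(1+(n−1)r) ≈ 0.5217
Length factor from the short form to reach 0.81: n' = 0.81(1 − 0.5217) / [0.5217(1 − 0.81)] ≈ 3.9085
Total items = 3.9085 × 20 = 78.17, rounded up to 79.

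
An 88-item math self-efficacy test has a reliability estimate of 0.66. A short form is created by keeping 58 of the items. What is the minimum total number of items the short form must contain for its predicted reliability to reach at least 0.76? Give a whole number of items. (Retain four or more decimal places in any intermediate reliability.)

144

Short-form reliability: n = 58/88 = 0.6591; r_58 = n·r/(1+(n−1)r) ≈ 0.5613
Then solve for n' with r_old = 0.5613, r_target = 0.76: n' = 0.76(1 − 0.5613)/[0.5613(1 − 0.76)] = 2.4750
Items = 2.4750 × 58 ≈ 143.55 → 144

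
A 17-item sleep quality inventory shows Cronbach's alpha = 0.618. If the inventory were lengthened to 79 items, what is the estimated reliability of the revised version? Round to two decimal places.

0.88

n = 79/17 = 4.6471
r_new = (4.6471 × 0.618) / (1 + (4.6471 − 1) × 0.618)
r_new = 2.8719 / 3.2539 ≈ 0.8826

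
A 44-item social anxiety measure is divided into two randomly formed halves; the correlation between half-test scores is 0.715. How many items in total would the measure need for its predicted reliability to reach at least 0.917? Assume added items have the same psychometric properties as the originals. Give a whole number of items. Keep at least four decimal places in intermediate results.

97

r_full = 2(0.715)/(1 + 0.715) = 0.8338
Solve Spearman-Brown for n: n = 0.917(1 − 0.8338) / [0.8338(1 − 0.917)] = 2.2022
Required items = 2.2022 × 44 = 96.90, so 97 items.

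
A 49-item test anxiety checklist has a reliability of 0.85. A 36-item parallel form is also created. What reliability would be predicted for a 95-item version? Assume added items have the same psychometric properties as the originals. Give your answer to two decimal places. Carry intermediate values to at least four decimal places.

0.92

The 36-item form is not needed; work directly from the 49-item form with n = 95/49 = 1.9388.
r_{95} = n·r / (1 + (n − 1)·r) = 1.6480 / 1.7980 ≈ 0.9166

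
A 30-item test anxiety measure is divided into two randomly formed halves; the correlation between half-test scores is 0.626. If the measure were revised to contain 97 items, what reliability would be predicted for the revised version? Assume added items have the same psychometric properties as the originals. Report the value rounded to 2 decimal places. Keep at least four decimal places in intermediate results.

Full-test reliability from the split-half r: r_full = 2(0.626)/(1 + 0.626) = 0.7700
Length factor from 30 to 97 items: n = 97/30 = 3.2333
r_new = n·r_full / (1 + (n − 1)·r_full) = 2.4896 / 2.7196 ≈ 0.9154

0.92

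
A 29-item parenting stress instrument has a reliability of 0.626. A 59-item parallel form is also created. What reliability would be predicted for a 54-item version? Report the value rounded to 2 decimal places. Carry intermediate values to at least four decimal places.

Only the ratio of lengths matters: n = 54/29 = 1.8621
r_{54} = n·r / (1 + (n − 1)·r) = 1.1657 / 1.5397 ≈ 0.7571

0.76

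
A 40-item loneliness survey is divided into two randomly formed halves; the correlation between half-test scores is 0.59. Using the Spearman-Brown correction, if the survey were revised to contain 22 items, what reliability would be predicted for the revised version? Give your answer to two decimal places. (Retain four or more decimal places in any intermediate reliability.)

0.61

First correct the split-half correlation to full-test reliability: r_full = 2 × 0.59 / (1 + 0.59) ≈ 0.7421
Length factor from 40 to 22 items: n = 22/40 = 0.5500
r_new = n·r_full / (1 + (n − 1)·r_full) = 0.4082 / 0.6661 ≈ 0.6128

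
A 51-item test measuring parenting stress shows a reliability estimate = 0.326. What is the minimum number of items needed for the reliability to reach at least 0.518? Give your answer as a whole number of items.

114

n = [0.518 × 0.674] / [0.326 × 0.482]
  = 0.349132 / 0.157132 = 2.2219
So the test needs 2.2219 × 51 ≈ 113.32 items; rounding up, 114.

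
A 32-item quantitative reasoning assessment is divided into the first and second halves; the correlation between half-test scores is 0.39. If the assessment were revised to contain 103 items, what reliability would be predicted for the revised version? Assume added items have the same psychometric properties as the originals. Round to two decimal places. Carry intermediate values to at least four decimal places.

First correct the split-half correlation to full-test reliability: r_full = 2 × 0.39 / (1 + 0.39) ≈ 0.5612
Then adjust to 103 items: n = 103/32 = 3.2188
r_new = n·r_full / (1 + (n − 1)·r_full) = 1.8064 / 2.2452 ≈ 0.8046

0.80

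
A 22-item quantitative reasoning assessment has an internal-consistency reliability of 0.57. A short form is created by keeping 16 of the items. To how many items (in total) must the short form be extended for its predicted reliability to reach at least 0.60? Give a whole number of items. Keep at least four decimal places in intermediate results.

First, r for the 16-item form: n = 16/22 = 0.7273, so r_16 = 0.7273·0.57/(1 + (0.7273 − 1)·0.57) = 0.4909
Then solve for n' with r_old = 0.4909, r_target = 0.60: n' = 0.60(1 − 0.4909)/[0.4909(1 − 0.60)] = 1.5556
Total items = 1.5556 × 16 = 24.89, rounded up to 25.

25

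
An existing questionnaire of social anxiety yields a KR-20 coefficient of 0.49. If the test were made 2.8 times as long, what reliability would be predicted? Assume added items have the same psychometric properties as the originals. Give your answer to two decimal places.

r_new = (2.8 × 0.49) / (1 + (2.8 − 1) × 0.49)
     = 1.3720 / 1.8820 = 0.7290

0.73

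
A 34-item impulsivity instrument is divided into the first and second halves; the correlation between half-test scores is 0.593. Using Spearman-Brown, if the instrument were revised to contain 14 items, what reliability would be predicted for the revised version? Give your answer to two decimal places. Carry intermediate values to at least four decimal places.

Full-test reliability from the split-half r: r_full = 2(0.593)/(1 + 0.593) = 0.7445
Then adjust to 14 items: n = 14/34 = 0.4118
r_new = n·r_full / (1 + (n − 1)·r_full) = 0.3066 / 0.5621 ≈ 0.5455

0.55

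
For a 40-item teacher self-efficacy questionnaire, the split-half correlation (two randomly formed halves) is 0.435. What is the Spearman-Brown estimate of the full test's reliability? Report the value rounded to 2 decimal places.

The full test is twice the length of either half (n = 2).
r_full = 2r_hh / (1 + r_hh) = 2 × 0.435 / (1 + 0.435)
       = 0.8700 / 1.4350 = 0.6063

0.61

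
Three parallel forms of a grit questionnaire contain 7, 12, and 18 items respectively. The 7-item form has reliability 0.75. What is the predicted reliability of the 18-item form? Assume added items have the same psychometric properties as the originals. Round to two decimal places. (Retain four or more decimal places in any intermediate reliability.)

The 12-item form is not needed; work directly from the 7-item form with n = 18/7 = 2.5714.
r_{18} = n·r / (1 + (n − 1)·r) = 1.9285 / 2.1785 ≈ 0.8852

0.89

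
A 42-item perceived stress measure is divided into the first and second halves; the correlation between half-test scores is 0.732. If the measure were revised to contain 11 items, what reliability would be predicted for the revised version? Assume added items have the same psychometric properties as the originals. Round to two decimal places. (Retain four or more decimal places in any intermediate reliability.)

0.59

Spearman-Brown correction (n = 2): r_full = 2·0.732/(1 + 0.732) = 0.8453
Length factor from 42 to 11 items: n = 11/42 = 0.2619
r_new = n·r_full / (1 + (n − 1)·r_full) = 0.2214 / 0.3761 ≈ 0.5887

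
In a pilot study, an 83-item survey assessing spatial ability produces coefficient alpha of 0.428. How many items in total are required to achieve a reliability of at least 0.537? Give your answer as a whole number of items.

Spearman-Brown solved for the length factor n:
n = r_target (1 − r_old) / [ r_old (1 − r_target) ]
n = [0.537 × 0.572] / [0.428 × 0.463]
  = 0.307164 / 0.198164 = 1.5500
Items needed = n × 83 = 1.5500 × 83 ≈ 128.65 → round up to 129

129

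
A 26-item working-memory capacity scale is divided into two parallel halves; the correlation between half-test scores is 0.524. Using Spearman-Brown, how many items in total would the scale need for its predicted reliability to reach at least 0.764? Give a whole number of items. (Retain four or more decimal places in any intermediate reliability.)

39

r_full = 2(0.524)/(1 + 0.524) = 0.6877
Solve Spearman-Brown for n: n = 0.764(1 − 0.6877) / [0.6877(1 − 0.764)] = 1.4701
Required items = 1.4701 × 26 = 38.22, so 39 items.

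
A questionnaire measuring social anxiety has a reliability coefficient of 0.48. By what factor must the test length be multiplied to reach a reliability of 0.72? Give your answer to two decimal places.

n = 0.72 × (1 − 0.48) / [ 0.48 × (1 − 0.72) ]
  = 0.3744 / 0.1344 = 2.7857

2.79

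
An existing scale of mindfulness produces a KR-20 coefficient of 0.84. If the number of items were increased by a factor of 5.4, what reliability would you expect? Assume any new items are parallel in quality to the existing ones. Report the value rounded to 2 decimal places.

r_new = 5.4·0.84 / [1 + (5.4 − 1)·0.84]
     = 4.5360 / 4.6960 = 0.9659

0.97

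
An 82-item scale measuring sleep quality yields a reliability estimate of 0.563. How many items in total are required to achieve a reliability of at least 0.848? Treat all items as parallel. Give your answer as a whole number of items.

356

Invert Spearman-Brown to solve for n:
n = r*(1 − r) / [ r (1 − r*) ]
n = [0.848 × 0.437] / [0.563 × 0.152]
  = 0.370576 / 0.085576 = 4.3304
4.3304 × 82 = 355.09 → 356 items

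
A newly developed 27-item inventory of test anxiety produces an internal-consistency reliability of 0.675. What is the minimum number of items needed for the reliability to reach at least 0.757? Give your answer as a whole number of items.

41

Rearranging the Spearman-Brown formula for n,
n = r_target (1 − r_old) / [ r_old (1 − r_target) ]
n = 0.757(1 − 0.675) / [0.675(1 − 0.757)]
n = 0.246025 / 0.164025 ≈ 1.4999
Items needed = n × 27 = 1.4999 × 27 ≈ 40.50 → round up to 41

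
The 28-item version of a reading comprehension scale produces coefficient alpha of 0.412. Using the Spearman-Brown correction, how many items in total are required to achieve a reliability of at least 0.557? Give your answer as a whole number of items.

Spearman-Brown solved for the length factor n:
n = r_target (1 − r_old) / [ r_old (1 − r_target) ]
n = 0.557 × (1 − 0.412) / [ 0.412 × (1 − 0.557) ]
n = 0.327516 / 0.182516 ≈ 1.7945
1.7945 × 28 = 50.25 → 51 items

51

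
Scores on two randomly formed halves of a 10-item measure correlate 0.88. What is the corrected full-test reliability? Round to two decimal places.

0.94

r_full = 2(0.88) / (1 + 0.88)
r_full = 1.7600 / 1.8800 ≈ 0.9362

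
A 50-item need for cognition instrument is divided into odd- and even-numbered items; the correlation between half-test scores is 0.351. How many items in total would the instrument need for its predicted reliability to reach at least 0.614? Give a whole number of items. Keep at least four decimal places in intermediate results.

Corrected full-test reliability: r_full = 2 × 0.351 / (1 + 0.351) ≈ 0.5196
Solve Spearman-Brown for n: n = 0.614(1 − 0.5196) / [0.5196(1 − 0.614)] = 1.4707
Items = 1.4707 × 50 ≈ 73.53 → 74

74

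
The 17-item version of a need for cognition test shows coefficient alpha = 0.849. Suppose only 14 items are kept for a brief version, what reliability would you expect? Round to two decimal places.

0.82

n = 14/17 = 0.8235
Apply the Spearman-Brown prophecy formula, r' = nr / [1 + (n − 1)r]:
r_new = (0.8235 × 0.849) / (1 + (0.8235 − 1) × 0.849)
r_new = 0.6992 / 0.8502 ≈ 0.8224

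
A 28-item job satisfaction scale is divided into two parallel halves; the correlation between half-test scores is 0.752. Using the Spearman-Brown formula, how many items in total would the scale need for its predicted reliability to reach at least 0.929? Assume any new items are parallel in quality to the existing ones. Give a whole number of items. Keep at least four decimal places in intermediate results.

Corrected full-test reliability: r_full = 2 × 0.752 / (1 + 0.752) ≈ 0.8584
n = r_tgt(1 − r_full) / [r_full(1 − r_tgt)] = 0.929 × 0.1416 / (0.8584 × 0.071) ≈ 2.1584
Required items = 2.1584 × 28 = 60.44, so 61 items.

61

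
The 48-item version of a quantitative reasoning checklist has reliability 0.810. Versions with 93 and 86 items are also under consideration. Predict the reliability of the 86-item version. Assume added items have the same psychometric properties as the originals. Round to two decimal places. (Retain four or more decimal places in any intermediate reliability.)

0.88

Only the ratio of lengths matters: n = 86/48 = 1.7917
r_{86} = n·r / (1 + (n − 1)·r) = 1.4513 / 1.6413 ≈ 0.8842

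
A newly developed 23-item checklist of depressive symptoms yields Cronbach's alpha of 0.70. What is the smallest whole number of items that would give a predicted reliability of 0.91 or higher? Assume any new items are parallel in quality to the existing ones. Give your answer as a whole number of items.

100

n = [0.91 × 0.30] / [0.70 × 0.09]
n = 0.2730 / 0.0630 ≈ 4.3333
Items needed = n × 23 = 4.3333 × 23 ≈ 99.67 → round up to 100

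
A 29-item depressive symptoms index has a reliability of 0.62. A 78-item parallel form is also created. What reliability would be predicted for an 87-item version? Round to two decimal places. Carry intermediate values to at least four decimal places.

0.83

Only the ratio of lengths matters: n = 87/29 = 3.0000
r_{87} = n·r / (1 + (n − 1)·r) = 1.8600 / 2.2400 ≈ 0.8304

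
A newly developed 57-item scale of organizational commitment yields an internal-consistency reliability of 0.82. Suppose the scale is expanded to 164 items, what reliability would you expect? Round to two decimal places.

n = 164/57 = 2.8772
r_new = (2.8772 × 0.82) / (1 + (2.8772 − 1) × 0.82)
     = 2.3593 / 2.5393 = 0.9291

0.93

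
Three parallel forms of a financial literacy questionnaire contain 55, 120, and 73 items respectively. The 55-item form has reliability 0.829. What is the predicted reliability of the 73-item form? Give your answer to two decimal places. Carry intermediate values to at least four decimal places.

Only the ratio of lengths matters: n = 73/55 = 1.3273
r_{73} = n·r / (1 + (n − 1)·r) = 1.1003 / 1.2713 ≈ 0.8655

0.87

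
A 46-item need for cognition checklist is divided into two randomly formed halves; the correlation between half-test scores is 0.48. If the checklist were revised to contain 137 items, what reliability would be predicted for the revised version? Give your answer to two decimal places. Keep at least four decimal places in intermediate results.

First correct the split-half correlation to full-test reliability: r_full = 2 × 0.48 / (1 + 0.48) ≈ 0.6486
Then adjust to 137 items: n = 137/46 = 2.9783
r_new = n·r_full / (1 + (n − 1)·r_full) = 1.9317 / 2.2831 ≈ 0.8461

0.85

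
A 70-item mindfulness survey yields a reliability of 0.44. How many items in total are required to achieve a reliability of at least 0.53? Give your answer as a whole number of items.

101

Rearranging the Spearman-Brown formula for n,
n = r*(1 − r) / [ r (1 − r*) ]
n = [0.53 × 0.56] / [0.44 × 0.47]
n = 0.2968 / 0.2068 ≈ 1.4352
Items needed = n × 70 = 1.4352 × 70 ≈ 100.46 → round up to 101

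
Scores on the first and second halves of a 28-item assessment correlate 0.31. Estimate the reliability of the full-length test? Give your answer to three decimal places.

0.473

The full test is twice the length of either half (n = 2).
r_full = 2r_hh / (1 + r_hh) = 2 × 0.31 / (1 + 0.31)
r_full = 0.6200 / 1.3100 ≈ 0.4733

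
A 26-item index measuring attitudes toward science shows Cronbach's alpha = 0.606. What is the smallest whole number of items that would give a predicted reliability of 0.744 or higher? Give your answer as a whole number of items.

50

Invert Spearman-Brown to solve for n:
n = r_target (1 − r_old) / [ r_old (1 − r_target) ]
n = 0.744(1 − 0.606) / [0.606(1 − 0.744)]
n = 0.293136 / 0.155136 ≈ 1.8895
1.8895 × 26 = 49.13 → 50 items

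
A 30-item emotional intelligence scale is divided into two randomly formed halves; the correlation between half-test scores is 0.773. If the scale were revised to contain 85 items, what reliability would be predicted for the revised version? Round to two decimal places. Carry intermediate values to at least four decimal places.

0.95

Full-test reliability from the split-half r: r_full = 2(0.773)/(1 + 0.773) = 0.8720
Then adjust to 85 items: n = 85/30 = 2.8333
r_new = n·r_full / (1 + (n − 1)·r_full) = 2.4706 / 2.5986 ≈ 0.9507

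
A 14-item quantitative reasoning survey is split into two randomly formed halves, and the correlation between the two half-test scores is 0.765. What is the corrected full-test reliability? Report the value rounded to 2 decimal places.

0.87

The full test is twice the length of either half (n = 2).
r_full = 2r_hh / (1 + r_hh) = 2 × 0.765 / (1 + 0.765)
       = 1.5300 / 1.7650 = 0.8669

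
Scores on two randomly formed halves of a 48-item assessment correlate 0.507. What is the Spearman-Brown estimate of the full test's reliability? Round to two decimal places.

The full test is twice the length of either half (n = 2).
r_full = 2(0.507) / (1 + 0.507)
       = 1.0140 / 1.5070 = 0.6729

0.67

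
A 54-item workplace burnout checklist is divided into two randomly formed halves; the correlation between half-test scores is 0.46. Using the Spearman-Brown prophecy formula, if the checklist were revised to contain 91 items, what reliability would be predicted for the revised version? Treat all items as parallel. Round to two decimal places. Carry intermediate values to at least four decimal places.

First correct the split-half correlation to full-test reliability: r_full = 2 × 0.46 / (1 + 0.46) ≈ 0.6301
Then adjust to 91 items: n = 91/54 = 1.6852
r_new = n·r_full / (1 + (n − 1)·r_full) = 1.0618 / 1.4317 ≈ 0.7416

0.74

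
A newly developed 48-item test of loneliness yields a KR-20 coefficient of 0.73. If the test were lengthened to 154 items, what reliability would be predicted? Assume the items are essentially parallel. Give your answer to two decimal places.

0.90

Length ratio n = 154/48 = 3.2083
r_new = 3.2083·0.73 / [1 + (3.2083 − 1)·0.73]
r_new = 2.3421 / 2.6121 ≈ 0.8966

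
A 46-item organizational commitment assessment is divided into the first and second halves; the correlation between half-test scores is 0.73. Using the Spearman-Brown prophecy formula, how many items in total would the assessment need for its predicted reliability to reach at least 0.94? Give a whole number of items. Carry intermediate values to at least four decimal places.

Corrected full-test reliability: r_full = 2 × 0.73 / (1 + 0.73) ≈ 0.8439
n = r_tgt(1 − r_full) / [r_full(1 − r_tgt)] = 0.94 × 0.1561 / (0.8439 × 0.06) ≈ 2.8979
Required items = 2.8979 × 46 = 133.30, so 134 items.

134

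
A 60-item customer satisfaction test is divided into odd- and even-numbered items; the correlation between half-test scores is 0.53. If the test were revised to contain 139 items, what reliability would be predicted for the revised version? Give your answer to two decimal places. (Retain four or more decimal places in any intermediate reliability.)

Full-test reliability from the split-half r: r_full = 2(0.53)/(1 + 0.53) = 0.6928
Then adjust to 139 items: n = 139/60 = 2.3167
r_new = n·r_full / (1 + (n − 1)·r_full) = 1.6050 / 1.9122 ≈ 0.8393

0.84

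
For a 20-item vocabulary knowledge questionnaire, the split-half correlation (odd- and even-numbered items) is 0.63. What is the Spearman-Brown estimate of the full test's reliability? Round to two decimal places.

The full test is twice the length of either half (n = 2).
r_full = 2(0.63) / (1 + 0.63)
       = 1.2600 / 1.6300 = 0.7730

0.77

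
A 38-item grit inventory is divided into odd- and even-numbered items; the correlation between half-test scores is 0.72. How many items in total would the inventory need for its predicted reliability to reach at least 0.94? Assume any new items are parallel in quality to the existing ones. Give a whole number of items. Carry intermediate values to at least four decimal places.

116

r_full = 2(0.72)/(1 + 0.72) = 0.8372
Solve Spearman-Brown for n: n = 0.94(1 − 0.8372) / [0.8372(1 − 0.94)] = 3.0465
Items = 3.0465 × 38 ≈ 115.77 → 116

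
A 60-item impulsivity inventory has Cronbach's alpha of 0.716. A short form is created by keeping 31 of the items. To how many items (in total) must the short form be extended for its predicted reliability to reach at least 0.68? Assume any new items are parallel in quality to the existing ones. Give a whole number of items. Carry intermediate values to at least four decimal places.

51

First, r for the 31-item form: n = 31/60 = 0.5167, so r_31 = 0.5167·0.716/(1 + (0.5167 − 1)·0.716) = 0.5657
Length factor from the short form to reach 0.68: n' = 0.68(1 − 0.5657) / [0.5657(1 − 0.68)] ≈ 1.6314
Items = 1.6314 × 31 ≈ 50.57 → 51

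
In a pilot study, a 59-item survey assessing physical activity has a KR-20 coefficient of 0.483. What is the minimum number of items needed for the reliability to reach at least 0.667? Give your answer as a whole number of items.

n = [0.667 × 0.517] / [0.483 × 0.333]
n = 0.344839 / 0.160839 ≈ 2.1440
Items needed = n × 59 = 2.1440 × 59 ≈ 126.50 → round up to 127

127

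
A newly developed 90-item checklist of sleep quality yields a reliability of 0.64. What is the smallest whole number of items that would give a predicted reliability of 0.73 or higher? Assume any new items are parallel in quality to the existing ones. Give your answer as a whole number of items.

137

n = [0.73 × 0.36] / [0.64 × 0.27]
n = 0.2628 / 0.1728 ≈ 1.5208
Items needed = n × 90 = 1.5208 × 90 ≈ 136.87 → round up to 137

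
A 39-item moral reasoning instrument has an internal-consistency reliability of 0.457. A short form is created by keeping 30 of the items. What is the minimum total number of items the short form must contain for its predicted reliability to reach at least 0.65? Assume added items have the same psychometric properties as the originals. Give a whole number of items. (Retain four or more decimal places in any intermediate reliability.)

87

First, r for the 30-item form: n = 30/39 = 0.7692, so r_30 = 0.7692·0.457/(1 + (0.7692 − 1)·0.457) = 0.3930
Then solve for n' with r_old = 0.3930, r_target = 0.65: n' = 0.65(1 − 0.3930)/[0.3930(1 − 0.65)] = 2.8684
Total items = 2.8684 × 30 = 86.05, rounded up to 87.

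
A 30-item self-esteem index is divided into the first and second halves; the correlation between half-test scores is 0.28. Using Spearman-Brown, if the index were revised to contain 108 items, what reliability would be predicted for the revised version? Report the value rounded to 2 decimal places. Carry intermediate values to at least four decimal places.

0.74

First correct the split-half correlation to full-test reliability: r_full = 2 × 0.28 / (1 + 0.28) ≈ 0.4375
Then adjust to 108 items: n = 108/30 = 3.6000
r_new = n·r_full / (1 + (n − 1)·r_full) = 1.5750 / 2.1375 ≈ 0.7368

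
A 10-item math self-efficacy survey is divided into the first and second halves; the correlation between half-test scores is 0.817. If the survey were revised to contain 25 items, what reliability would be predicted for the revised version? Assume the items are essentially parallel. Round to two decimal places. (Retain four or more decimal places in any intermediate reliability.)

0.96

Spearman-Brown correction (n = 2): r_full = 2·0.817/(1 + 0.817) = 0.8993
Then adjust to 25 items: n = 25/10 = 2.5000
r_new = n·r_full / (1 + (n − 1)·r_full) = 2.2483 / 2.3489 ≈ 0.9572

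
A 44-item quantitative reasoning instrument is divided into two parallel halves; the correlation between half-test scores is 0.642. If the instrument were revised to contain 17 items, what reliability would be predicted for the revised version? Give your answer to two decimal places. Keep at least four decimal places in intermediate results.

First correct the split-half correlation to full-test reliability: r_full = 2 × 0.642 / (1 + 0.642) ≈ 0.7820
Length factor from 44 to 17 items: n = 17/44 = 0.3864
r_new = n·r_full / (1 + (n − 1)·r_full) = 0.3022 / 0.5202 ≈ 0.5809

0.58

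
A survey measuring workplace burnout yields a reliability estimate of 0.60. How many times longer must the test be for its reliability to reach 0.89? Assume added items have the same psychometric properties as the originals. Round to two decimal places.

Spearman-Brown solved for the length factor n:
n = r*(1 − r) / [ r (1 − r*) ]
n = [0.89 × 0.40] / [0.60 × 0.11]
n = 0.3560 / 0.0660 ≈ 5.3939

5.39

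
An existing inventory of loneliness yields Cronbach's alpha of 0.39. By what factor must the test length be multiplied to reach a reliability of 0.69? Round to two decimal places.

Spearman-Brown solved for the length factor n:
n = r*(1 − r) / [ r (1 − r*) ]
n = 0.69(1 − 0.39) / [0.39(1 − 0.69)]
  = 0.4209 / 0.1209 = 3.4814

3.48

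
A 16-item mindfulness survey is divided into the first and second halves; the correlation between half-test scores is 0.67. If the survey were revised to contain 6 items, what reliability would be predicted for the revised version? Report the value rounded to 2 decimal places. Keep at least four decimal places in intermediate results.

Spearman-Brown correction (n = 2): r_full = 2·0.67/(1 + 0.67) = 0.8024
Then adjust to 6 items: n = 6/16 = 0.3750
r_new = n·r_full / (1 + (n − 1)·r_full) = 0.3009 / 0.4985 ≈ 0.6036

0.60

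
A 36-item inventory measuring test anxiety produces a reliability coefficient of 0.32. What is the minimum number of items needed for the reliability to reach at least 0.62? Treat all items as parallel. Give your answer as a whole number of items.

125

Spearman-Brown solved for the length factor n:
n = r*(1 − r) / [ r (1 − r*) ]
n = 0.62(1 − 0.32) / [0.32(1 − 0.62)]
n = 0.4216 / 0.1216 ≈ 3.4671
So the test needs 3.4671 × 36 ≈ 124.82 items; rounding up, 125.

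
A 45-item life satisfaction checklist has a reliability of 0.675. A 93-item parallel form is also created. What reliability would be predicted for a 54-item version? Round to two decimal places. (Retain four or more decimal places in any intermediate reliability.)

The 93-item form is not needed; work directly from the 45-item form with n = 54/45 = 1.2000.
r_{54} = n·r / (1 + (n − 1)·r) = 0.8100 / 1.1350 ≈ 0.7137

0.71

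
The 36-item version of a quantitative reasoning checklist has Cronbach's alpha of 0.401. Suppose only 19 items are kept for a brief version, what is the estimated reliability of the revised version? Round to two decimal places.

0.26

Length ratio n = 19/36 = 0.5278
Apply the Spearman-Brown prophecy formula, r' = nr / [1 + (n − 1)r]:
r_new = 0.5278·0.401 / [1 + (0.5278 − 1)·0.401]
     = 0.2116 / 0.8106 = 0.2610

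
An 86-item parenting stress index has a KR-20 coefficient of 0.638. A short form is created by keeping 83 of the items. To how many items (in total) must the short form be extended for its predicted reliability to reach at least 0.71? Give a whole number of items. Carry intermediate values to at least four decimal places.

120

Short-form reliability: n = 83/86 = 0.9651; r_83 = n·r/(1+(n−1)r) ≈ 0.6298
Length factor from the short form to reach 0.71: n' = 0.71(1 − 0.6298) / [0.6298(1 − 0.71)] ≈ 1.4391
Total items = 1.4391 × 83 = 119.45, rounded up to 120.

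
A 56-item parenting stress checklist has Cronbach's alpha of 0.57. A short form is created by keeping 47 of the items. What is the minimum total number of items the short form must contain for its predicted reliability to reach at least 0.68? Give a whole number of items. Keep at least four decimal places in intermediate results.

90

Short-form reliability: n = 47/56 = 0.8393; r_47 = n·r/(1+(n−1)r) ≈ 0.5266
Then solve for n' with r_old = 0.5266, r_target = 0.68: n' = 0.68(1 − 0.5266)/[0.5266(1 − 0.68)] = 1.9103
Total items = 1.9103 × 47 = 89.78, rounded up to 90.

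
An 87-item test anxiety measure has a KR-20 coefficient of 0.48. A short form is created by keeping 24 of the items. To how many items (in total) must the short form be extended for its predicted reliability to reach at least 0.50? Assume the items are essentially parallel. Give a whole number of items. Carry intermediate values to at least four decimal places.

Short-form reliability: n = 24/87 = 0.2759; r_24 = n·r/(1+(n−1)r) ≈ 0.2030
Length factor from the short form to reach 0.50: n' = 0.50(1 − 0.2030) / [0.2030(1 − 0.50)] ≈ 3.9261
Items = 3.9261 × 24 ≈ 94.23 → 95

95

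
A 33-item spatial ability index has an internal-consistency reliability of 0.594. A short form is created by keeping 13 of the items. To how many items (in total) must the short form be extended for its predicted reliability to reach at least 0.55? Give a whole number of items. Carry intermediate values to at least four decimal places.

First, r for the 13-item form: n = 13/33 = 0.3939, so r_13 = 0.3939·0.594/(1 + (0.3939 − 1)·0.594) = 0.3656
Then solve for n' with r_old = 0.3656, r_target = 0.55: n' = 0.55(1 − 0.3656)/[0.3656(1 − 0.55)] = 2.1208
Items = 2.1208 × 13 ≈ 27.57 → 28

28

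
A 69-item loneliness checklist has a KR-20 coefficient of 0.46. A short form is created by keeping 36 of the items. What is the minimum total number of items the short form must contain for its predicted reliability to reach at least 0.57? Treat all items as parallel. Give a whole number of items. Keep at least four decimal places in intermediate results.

First, r for the 36-item form: n = 36/69 = 0.5217, so r_36 = 0.5217·0.46/(1 + (0.5217 − 1)·0.46) = 0.3077
Length factor from the short form to reach 0.57: n' = 0.57(1 − 0.3077) / [0.3077(1 − 0.57)] ≈ 2.9825
Total items = 2.9825 × 36 = 107.37, rounded up to 108.

108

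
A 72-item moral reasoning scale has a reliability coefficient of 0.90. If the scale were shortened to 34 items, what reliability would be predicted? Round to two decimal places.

The new length is 34/72 = 0.4722 times the old.
Spearman-Brown: r_new = n·r / (1 + (n − 1)·r)
r_new = 0.4722·0.90 / [1 + (0.4722 − 1)·0.90]
r_new = 0.4250 / 0.5250 ≈ 0.8095

0.81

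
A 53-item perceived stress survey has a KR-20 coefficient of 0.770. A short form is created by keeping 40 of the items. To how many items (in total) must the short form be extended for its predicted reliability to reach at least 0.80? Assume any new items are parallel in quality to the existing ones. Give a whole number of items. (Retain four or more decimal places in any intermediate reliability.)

First, r for the 40-item form: n = 40/53 = 0.7547, so r_40 = 0.7547·0.770/(1 + (0.7547 − 1)·0.770) = 0.7164
Then solve for n' with r_old = 0.7164, r_target = 0.80: n' = 0.80(1 − 0.7164)/[0.7164(1 − 0.80)] = 1.5835
Total items = 1.5835 × 40 = 63.34, rounded up to 64.

64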